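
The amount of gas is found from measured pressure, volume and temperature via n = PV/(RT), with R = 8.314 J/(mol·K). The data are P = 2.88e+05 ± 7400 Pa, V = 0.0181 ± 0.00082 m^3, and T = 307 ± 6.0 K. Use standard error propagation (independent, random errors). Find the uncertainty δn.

n is a product of powers, so relative uncertainties combine in quadrature:
  (1·δP/P)² = (1×0.0257)² = 0.000660;  (1·δV/V)² = (1×0.0453)² = 0.00205;  (-1·δT/T)² = (-1×0.0195)² = 0.000382
δn/n = √(0.00309) = 0.0556
n = 2.04 mol, so δn = 0.0556 × 2.04 = 0.114 mol.

0.114 mol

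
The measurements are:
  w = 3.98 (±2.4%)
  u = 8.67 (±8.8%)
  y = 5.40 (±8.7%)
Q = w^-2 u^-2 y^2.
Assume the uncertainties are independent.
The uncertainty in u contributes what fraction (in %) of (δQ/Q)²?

(δQ/Q)² = (-2·δw/w)² + (-2·δu/u)² + (2·δy/y)²
  w term: (-2×0.0240)² = 0.00230
  u term: (-2×0.0880)² = 0.0310
  y term: (2×0.0870)² = 0.0303
Total = 0.0636. Share from u = 0.0310/0.0636 = 0.487.

48.7%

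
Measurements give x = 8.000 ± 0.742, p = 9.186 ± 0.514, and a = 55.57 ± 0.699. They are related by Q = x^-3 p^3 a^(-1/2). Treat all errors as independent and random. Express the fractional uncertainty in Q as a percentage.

32.5%

Q is a product of powers, so relative uncertainties combine in quadrature:
  (-3·δx/x)² = (-3×0.0927)² = 0.0774;  (3·δp/p)² = (3×0.0560)² = 0.0282;  (−½·δa/a)² = (-0.5×0.0126)² = 3.96e-05
δQ/Q = √(0.106) = 0.325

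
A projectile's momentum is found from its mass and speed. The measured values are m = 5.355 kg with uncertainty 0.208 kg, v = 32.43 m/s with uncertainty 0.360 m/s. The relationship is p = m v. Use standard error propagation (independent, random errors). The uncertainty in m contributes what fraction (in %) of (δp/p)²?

92.4%

(δp/p)² = (1·δm/m)² + (1·δv/v)²
  m term: (1×0.0388)² = 0.00151
  v term: (1×0.0111)² = 0.000123
Total = 0.00163. Share from m = 0.00151/0.00163 = 0.924.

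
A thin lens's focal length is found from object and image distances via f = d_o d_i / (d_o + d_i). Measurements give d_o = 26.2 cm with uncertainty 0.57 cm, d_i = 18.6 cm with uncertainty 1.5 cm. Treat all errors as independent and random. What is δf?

0.522 cm

∂f/∂d_o = (d_i/(d_o+d_i))² = 0.172;  ∂f/∂d_i = (d_o/(d_o+d_i))² = 0.342
δf = √((∂f/∂d_o · δd_o)² + (∂f/∂d_i · δd_i)²) = √(0.00965 + 0.263) = 0.522 cm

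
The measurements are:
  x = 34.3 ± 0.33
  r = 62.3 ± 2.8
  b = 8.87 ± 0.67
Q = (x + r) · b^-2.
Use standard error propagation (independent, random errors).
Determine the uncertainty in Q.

0.189

Let u = x + r = 96.6. δu = √(δx² + δr²) = √(0.109 + 7.84) = 2.82, so δu/u = 0.0292.
Q is then a monomial in u, b:
δQ/Q = √((δu/u)² + (-2·δb/b)²) = √(0.000852 + 0.0228) = 0.154
Q = 1.23, so δQ = 0.154 × 1.23 = 0.189.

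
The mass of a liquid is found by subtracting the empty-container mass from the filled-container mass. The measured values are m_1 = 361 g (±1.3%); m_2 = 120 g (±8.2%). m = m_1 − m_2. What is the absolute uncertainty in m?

10.9 g

Each term contributes (cᵢ δxᵢ)² to (δm)²:
  (δm_1)² = 22.0;  (δm_2)² = 96.8
δm = √(119) = 10.9 g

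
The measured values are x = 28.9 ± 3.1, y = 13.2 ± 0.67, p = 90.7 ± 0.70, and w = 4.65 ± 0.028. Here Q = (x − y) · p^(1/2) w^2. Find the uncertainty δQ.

Let u = x − y = 15.7. δu = √(δx² + δy²) = √(9.61 + 0.449) = 3.17, so δu/u = 0.202.
Q is then a monomial in u, p, w:
δQ/Q = √((δu/u)² + (½·δp/p)² + (2·δw/w)²) = √(0.0408 + 1.49e-05 + 0.000145) = 0.202
Q = 3230, so δQ = 0.202 × 3230 = 654.

654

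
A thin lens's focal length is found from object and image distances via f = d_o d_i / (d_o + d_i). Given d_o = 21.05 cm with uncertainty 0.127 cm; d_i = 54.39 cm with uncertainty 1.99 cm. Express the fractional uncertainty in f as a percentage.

1.11%

∂f/∂d_o = (d_i/(d_o+d_i))² = 0.520;  ∂f/∂d_i = (d_o/(d_o+d_i))² = 0.0779
δf = √((∂f/∂d_o · δd_o)² + (∂f/∂d_i · δd_i)²) = √(0.00436 + 0.0240) = 0.168 cm
f = 15.18 cm, so δf/f = 0.168/15.18 = 0.0111.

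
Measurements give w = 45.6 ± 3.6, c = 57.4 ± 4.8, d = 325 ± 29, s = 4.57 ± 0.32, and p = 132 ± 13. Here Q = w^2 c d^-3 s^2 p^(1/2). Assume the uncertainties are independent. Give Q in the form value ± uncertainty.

Q is a product of powers, so relative uncertainties combine in quadrature:
  (2·δw/w)² = (2×0.0789)² = 0.0249;  (1·δc/c)² = (1×0.0836)² = 0.00699;  (-3·δd/d)² = (-3×0.0892)² = 0.0717;  (2·δs/s)² = (2×0.0700)² = 0.0196;  (½·δp/p)² = (0.5×0.0985)² = 0.00242
δQ/Q = √(0.126) = 0.354
Q = 0.834, so δQ = 0.354 × 0.834 = 0.296.

0.834 ± 0.296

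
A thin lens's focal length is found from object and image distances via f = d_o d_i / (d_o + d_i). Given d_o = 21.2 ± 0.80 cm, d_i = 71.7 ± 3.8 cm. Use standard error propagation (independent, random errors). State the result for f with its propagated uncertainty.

∂f/∂d_o = (d_i/(d_o+d_i))² = 0.596;  ∂f/∂d_i = (d_o/(d_o+d_i))² = 0.0521
δf = √((∂f/∂d_o · δd_o)² + (∂f/∂d_i · δd_i)²) = √(0.227 + 0.0392) = 0.516 cm
f = 16.4 cm.

16.4 ± 0.516 cm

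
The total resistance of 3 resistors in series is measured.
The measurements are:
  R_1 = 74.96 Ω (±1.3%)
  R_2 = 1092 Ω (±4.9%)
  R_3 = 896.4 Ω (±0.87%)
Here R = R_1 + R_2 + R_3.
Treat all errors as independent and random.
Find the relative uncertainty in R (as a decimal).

0.0262

For a sum/difference, combine absolute errors in quadrature:
  (δR_1)² = 0.950;  (δR_2)² = 2860;  (δR_3)² = 60.8
δR = √(2920) = 54.1 Ω
R = 2063 Ω, so δR/R = 54.1/2063 = 0.0262.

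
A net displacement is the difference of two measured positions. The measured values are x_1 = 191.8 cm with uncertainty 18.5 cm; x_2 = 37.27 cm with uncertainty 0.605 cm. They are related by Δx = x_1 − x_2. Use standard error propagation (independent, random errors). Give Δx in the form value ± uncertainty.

154.5 ± 18.5 cm

Each term contributes (cᵢ δxᵢ)² to (δΔx)²:
  (δx_1)² = 342;  (δx_2)² = 0.366
δΔx = √(343) = 18.5 cm
Δx = 154.5 cm.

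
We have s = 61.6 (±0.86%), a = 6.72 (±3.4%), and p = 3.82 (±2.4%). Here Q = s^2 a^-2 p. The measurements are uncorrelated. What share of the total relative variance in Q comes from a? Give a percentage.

84.1%

(δQ/Q)² = (2·δs/s)² + (-2·δa/a)² + (1·δp/p)²
  s term: (2×0.00860)² = 0.000296
  a term: (-2×0.0340)² = 0.00462
  p term: (1×0.0240)² = 0.000576
Total = 0.00550. Share from a = 0.00462/0.00550 = 0.841.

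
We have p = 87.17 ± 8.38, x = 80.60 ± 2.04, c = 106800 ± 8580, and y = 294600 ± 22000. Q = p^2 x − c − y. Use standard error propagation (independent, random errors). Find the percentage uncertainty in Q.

57.4%

Let w = p^2·x = 612400. δw/w = √((2·δp/p)² + (1·δx/x)²) = √(0.0370 + 0.000641) = 0.194, so δw = 1.19e+05.
Q = w − c − y: δQ = √(δw² + δc² + δy²) = √(1.41e+10 + 7.36e+07 + 4.84e+08) = 1.21e+05
Q = 211000, so δQ/Q = 1.21e+05/211000 = 0.574.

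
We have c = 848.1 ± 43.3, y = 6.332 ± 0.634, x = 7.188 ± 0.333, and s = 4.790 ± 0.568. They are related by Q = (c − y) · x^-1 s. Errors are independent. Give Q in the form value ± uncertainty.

560.9 ± 77.0

Let u = c − y = 841.8. δu = √(δc² + δy²) = √(1870 + 0.402) = 43.3, so δu/u = 0.0514.
Q is then a monomial in u, x, s:
δQ/Q = √((δu/u)² + (-1·δx/x)² + (1·δs/s)²) = √(0.00265 + 0.00215 + 0.0141) = 0.137
Q = 560.9, so δQ = 0.137 × 560.9 = 77.0.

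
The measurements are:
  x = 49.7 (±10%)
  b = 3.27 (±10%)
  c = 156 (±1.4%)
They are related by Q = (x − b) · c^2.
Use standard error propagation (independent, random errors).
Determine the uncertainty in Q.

1.25e+05

Let u = x − b = 46.4. δu = √(δx² + δb²) = √(24.7 + 0.107) = 4.98, so δu/u = 0.107.
Q is then a monomial in u, c:
δQ/Q = √((δu/u)² + (2·δc/c)²) = √(0.0115 + 0.000784) = 0.111
Q = 1.13e+06, so δQ = 0.111 × 1.13e+06 = 1.25e+05.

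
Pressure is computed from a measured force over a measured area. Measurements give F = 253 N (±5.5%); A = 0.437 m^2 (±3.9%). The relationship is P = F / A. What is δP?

39.0 Pa

Products/powers → add relative errors in quadrature, weighted by exponent:
  (1·δF/F)² = (1×0.0550)² = 0.00302;  (-1·δA/A)² = (-1×0.0390)² = 0.00152
δP/P = √(0.00455) = 0.0674
P = 579 Pa, so δP = 0.0674 × 579 = 39.0 Pa.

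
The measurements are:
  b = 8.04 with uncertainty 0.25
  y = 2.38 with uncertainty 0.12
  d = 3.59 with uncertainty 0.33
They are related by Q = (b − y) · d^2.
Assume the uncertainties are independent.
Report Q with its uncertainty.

72.9 ± 13.9

Let u = b − y = 5.66. δu = √(δb² + δy²) = √(0.0625 + 0.0144) = 0.277, so δu/u = 0.0490.
Q is then a monomial in u, d:
δQ/Q = √((δu/u)² + (2·δd/d)²) = √(0.00240 + 0.0338) = 0.190
Q = 72.9, so δQ = 0.190 × 72.9 = 13.9.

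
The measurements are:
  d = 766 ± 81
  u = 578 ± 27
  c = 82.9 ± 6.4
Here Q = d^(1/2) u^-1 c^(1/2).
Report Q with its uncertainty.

0.436 ± 0.0351

For a monomial Q ∝ d^(1/2), u^-1, c^(1/2), fractional errors add in quadrature:
  (½·δd/d)² = (0.5×0.106)² = 0.00280;  (-1·δu/u)² = (-1×0.0467)² = 0.00218;  (½·δc/c)² = (0.5×0.0772)² = 0.00149
δQ/Q = √(0.00647) = 0.0804
Q = 0.436, so δQ = 0.0804 × 0.436 = 0.0351.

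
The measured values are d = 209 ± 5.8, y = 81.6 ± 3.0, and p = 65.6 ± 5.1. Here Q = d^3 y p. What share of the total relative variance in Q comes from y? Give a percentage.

9.43%

(δQ/Q)² = (3·δd/d)² + (1·δy/y)² + (1·δp/p)²
  d term: (3×0.0278)² = 0.00693
  y term: (1×0.0368)² = 0.00135
  p term: (1×0.0777)² = 0.00604
Total = 0.0143. Share from y = 0.00135/0.0143 = 0.0943.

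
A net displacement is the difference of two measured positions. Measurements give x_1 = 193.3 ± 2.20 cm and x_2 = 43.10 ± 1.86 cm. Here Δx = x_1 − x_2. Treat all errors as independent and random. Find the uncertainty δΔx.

Absolute uncertainties add in quadrature for a linear combination:
  (δx_1)² = 4.84;  (δx_2)² = 3.46
δΔx = √(8.30) = 2.88 cm

2.88 cm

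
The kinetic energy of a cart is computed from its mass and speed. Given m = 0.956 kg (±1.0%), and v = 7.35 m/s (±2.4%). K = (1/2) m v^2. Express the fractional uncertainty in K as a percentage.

K is a product of powers, so relative uncertainties combine in quadrature:
  (1·δm/m)² = (1×0.0100)² = 0.000100;  (2·δv/v)² = (2×0.0240)² = 0.00230
δK/K = √(0.00240) = 0.0490

4.90%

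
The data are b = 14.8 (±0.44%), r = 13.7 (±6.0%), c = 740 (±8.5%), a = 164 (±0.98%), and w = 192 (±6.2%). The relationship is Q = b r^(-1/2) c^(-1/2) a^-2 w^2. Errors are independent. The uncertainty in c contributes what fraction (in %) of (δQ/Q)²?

9.77%

(δQ/Q)² = (1·δb/b)² + (−½·δr/r)² + (−½·δc/c)² + (-2·δa/a)² + (2·δw/w)²
  b term: (1×0.00440)² = 1.94e-05
  r term: (-0.5×0.0600)² = 0.000900
  c term: (-0.5×0.0850)² = 0.00181
  a term: (-2×0.00980)² = 0.000384
  w term: (2×0.0620)² = 0.0154
Total = 0.0185. Share from c = 0.00181/0.0185 = 0.0977.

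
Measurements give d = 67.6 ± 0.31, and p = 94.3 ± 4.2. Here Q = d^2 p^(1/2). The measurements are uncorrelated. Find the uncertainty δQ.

Since Q is a product/quotient, work with relative uncertainties:
  (2·δd/d)² = (2×0.00459)² = 8.41e-05;  (½·δp/p)² = (0.5×0.0445)² = 0.000496
δQ/Q = √(0.000580) = 0.0241
Q = 44400, so δQ = 0.0241 × 44400 = 1070.

1070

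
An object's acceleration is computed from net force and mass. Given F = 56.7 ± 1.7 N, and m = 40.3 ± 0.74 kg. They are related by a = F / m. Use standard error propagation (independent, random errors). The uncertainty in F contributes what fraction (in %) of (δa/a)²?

72.7%

(δa/a)² = (1·δF/F)² + (-1·δm/m)²
  F term: (1×0.0300)² = 0.000899
  m term: (-1×0.0184)² = 0.000337
Total = 0.00124. Share from F = 0.000899/0.00124 = 0.727.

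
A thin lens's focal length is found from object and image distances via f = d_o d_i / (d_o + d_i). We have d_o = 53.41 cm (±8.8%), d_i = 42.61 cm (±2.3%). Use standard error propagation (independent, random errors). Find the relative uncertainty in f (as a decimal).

∂f/∂d_o = (d_i/(d_o+d_i))² = 0.197;  ∂f/∂d_i = (d_o/(d_o+d_i))² = 0.309
δf = √((∂f/∂d_o · δd_o)² + (∂f/∂d_i · δd_i)²) = √(0.857 + 0.0919) = 0.974 cm
f = 23.70 cm, so δf/f = 0.974/23.70 = 0.0411.

0.0411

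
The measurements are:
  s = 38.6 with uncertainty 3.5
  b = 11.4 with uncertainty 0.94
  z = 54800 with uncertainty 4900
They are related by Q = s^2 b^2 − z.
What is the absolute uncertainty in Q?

47700

Let p = s^2·b^2 = 1.94e+05. δp/p = √((2·δs/s)² + (2·δb/b)²) = √(0.0329 + 0.0272) = 0.245, so δp = 47500.
Q = p − z: δQ = √(δp² + δz²) = √(2.25e+09 + 2.4e+07) = 47700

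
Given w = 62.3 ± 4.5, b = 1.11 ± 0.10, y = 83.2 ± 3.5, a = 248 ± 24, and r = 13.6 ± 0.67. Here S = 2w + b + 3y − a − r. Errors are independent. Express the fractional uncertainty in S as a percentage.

24.4%

S is a linear combination, so absolute uncertainties add in quadrature:
  (2·δw)² = 81.0;  (δb)² = 0.0100;  (3·δy)² = 110;  (δa)² = 576;  (δr)² = 0.449
δS = √(768) = 27.7
S = 114, so δS/S = 27.7/114 = 0.244.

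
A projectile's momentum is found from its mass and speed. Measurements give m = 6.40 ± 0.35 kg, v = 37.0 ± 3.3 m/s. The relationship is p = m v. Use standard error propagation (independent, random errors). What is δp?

Since p is a product/quotient, work with relative uncertainties:
  (1·δm/m)² = (1×0.0547)² = 0.00299;  (1·δv/v)² = (1×0.0892)² = 0.00795
δp/p = √(0.0109) = 0.105
p = 237 kg·m/s, so δp = 0.105 × 237 = 24.8 kg·m/s.

24.8 kg·m/s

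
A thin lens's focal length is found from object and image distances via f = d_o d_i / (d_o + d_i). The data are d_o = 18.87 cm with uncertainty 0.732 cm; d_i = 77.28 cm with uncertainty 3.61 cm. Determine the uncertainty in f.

0.493 cm

∂f/∂d_o = (d_i/(d_o+d_i))² = 0.646;  ∂f/∂d_i = (d_o/(d_o+d_i))² = 0.0385
δf = √((∂f/∂d_o · δd_o)² + (∂f/∂d_i · δd_i)²) = √(0.224 + 0.0193) = 0.493 cm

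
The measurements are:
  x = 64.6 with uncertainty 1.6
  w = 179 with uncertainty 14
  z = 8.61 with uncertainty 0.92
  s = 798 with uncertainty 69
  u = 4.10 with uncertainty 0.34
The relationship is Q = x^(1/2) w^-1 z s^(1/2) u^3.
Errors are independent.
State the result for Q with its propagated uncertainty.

753 ± 215

Since Q is a product/quotient, work with relative uncertainties:
  (½·δx/x)² = (0.5×0.0248)² = 0.000153;  (-1·δw/w)² = (-1×0.0782)² = 0.00612;  (1·δz/z)² = (1×0.107)² = 0.0114;  (½·δs/s)² = (0.5×0.0865)² = 0.00187;  (3·δu/u)² = (3×0.0829)² = 0.0619
δQ/Q = √(0.0814) = 0.285
Q = 753, so δQ = 0.285 × 753 = 215.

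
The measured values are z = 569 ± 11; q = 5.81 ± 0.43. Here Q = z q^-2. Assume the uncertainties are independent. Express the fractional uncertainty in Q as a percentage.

14.9%

Products/powers → add relative errors in quadrature, weighted by exponent:
  (1·δz/z)² = (1×0.0193)² = 0.000374;  (-2·δq/q)² = (-2×0.0740)² = 0.0219
δQ/Q = √(0.0223) = 0.149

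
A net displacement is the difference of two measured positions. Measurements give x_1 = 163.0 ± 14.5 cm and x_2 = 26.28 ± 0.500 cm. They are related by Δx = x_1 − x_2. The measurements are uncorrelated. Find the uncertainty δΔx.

14.5 cm

Sums and differences: (δΔx)² = Σ (cᵢ δxᵢ)².
  (δx_1)² = 210;  (δx_2)² = 0.250
δΔx = √(210) = 14.5 cm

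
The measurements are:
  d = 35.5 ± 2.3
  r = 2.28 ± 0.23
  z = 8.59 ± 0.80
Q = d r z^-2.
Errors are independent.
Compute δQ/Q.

For a monomial Q ∝ d, r, z^-2, fractional errors add in quadrature:
  (1·δd/d)² = (1×0.0648)² = 0.00420;  (1·δr/r)² = (1×0.101)² = 0.0102;  (-2·δz/z)² = (-2×0.0931)² = 0.0347
δQ/Q = √(0.0491) = 0.222

0.222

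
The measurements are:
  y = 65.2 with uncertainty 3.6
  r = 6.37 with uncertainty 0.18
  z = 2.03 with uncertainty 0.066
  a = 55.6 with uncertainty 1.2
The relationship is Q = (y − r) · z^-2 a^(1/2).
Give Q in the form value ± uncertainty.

106 ± 9.58

Let u = y − r = 58.8. δu = √(δy² + δr²) = √(13.0 + 0.0324) = 3.60, so δu/u = 0.0613.
Q is then a monomial in u, z, a:
δQ/Q = √((δu/u)² + (-2·δz/z)² + (½·δa/a)²) = √(0.00375 + 0.00423 + 0.000116) = 0.0900
Q = 106, so δQ = 0.0900 × 106 = 9.58.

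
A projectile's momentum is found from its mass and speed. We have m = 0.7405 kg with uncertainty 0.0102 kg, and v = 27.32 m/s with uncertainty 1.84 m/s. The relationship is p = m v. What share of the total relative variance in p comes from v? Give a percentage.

(δp/p)² = (1·δm/m)² + (1·δv/v)²
  m term: (1×0.0138)² = 0.000190
  v term: (1×0.0673)² = 0.00454
Total = 0.00473. Share from v = 0.00454/0.00473 = 0.960.

96.0%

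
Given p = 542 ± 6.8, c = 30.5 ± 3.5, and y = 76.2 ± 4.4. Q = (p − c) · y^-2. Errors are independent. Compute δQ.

0.0103

Let u = p − c = 512. δu = √(δp² + δc²) = √(46.2 + 12.2) = 7.65, so δu/u = 0.0150.
Q is then a monomial in u, y:
δQ/Q = √((δu/u)² + (-2·δy/y)²) = √(0.000224 + 0.0133) = 0.116
Q = 0.0881, so δQ = 0.116 × 0.0881 = 0.0103.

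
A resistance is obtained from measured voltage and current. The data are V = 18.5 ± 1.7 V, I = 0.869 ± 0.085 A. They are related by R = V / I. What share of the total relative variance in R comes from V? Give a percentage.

(δR/R)² = (1·δV/V)² + (-1·δI/I)²
  V term: (1×0.0919)² = 0.00844
  I term: (-1×0.0978)² = 0.00957
Total = 0.0180. Share from V = 0.00844/0.0180 = 0.469.

46.9%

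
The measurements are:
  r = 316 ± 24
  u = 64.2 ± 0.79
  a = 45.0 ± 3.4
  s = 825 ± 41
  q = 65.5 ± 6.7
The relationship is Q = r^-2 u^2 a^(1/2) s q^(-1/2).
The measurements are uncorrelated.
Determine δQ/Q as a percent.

Relative error in a monomial: (δQ/Q)² = Σ (nᵢ · δxᵢ/xᵢ)².
  (-2·δr/r)² = (-2×0.0759)² = 0.0231;  (2·δu/u)² = (2×0.0123)² = 0.000606;  (½·δa/a)² = (0.5×0.0756)² = 0.00143;  (1·δs/s)² = (1×0.0497)² = 0.00247;  (−½·δq/q)² = (-0.5×0.102)² = 0.00262
δQ/Q = √(0.0302) = 0.174

17.4%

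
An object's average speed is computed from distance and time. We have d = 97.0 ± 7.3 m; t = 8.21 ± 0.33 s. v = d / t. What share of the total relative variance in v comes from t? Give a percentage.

22.2%

(δv/v)² = (1·δd/d)² + (-1·δt/t)²
  d term: (1×0.0753)² = 0.00566
  t term: (-1×0.0402)² = 0.00162
Total = 0.00728. Share from t = 0.00162/0.00728 = 0.222.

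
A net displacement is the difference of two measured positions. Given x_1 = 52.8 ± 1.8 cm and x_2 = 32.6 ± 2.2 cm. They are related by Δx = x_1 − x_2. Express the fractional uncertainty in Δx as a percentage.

14.1%

Each term contributes (cᵢ δxᵢ)² to (δΔx)²:
  (δx_1)² = 3.24;  (δx_2)² = 4.84
δΔx = √(8.08) = 2.84 cm
Δx = 20.2 cm, so δΔx/Δx = 2.84/20.2 = 0.141.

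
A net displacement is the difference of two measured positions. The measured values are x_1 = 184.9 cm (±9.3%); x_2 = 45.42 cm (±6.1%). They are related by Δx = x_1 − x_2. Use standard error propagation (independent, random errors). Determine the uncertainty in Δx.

17.4 cm

For a sum/difference, combine absolute errors in quadrature:
  (δx_1)² = 296;  (δx_2)² = 7.68
δΔx = √(303) = 17.4 cm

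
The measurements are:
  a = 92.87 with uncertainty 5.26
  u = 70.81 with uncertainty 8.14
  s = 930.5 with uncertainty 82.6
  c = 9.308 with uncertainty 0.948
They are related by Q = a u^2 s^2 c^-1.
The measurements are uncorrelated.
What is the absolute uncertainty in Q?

Products/powers → add relative errors in quadrature, weighted by exponent:
  (1·δa/a)² = (1×0.0566)² = 0.00321;  (2·δu/u)² = (2×0.115)² = 0.0529;  (2·δs/s)² = (2×0.0888)² = 0.0315;  (-1·δc/c)² = (-1×0.102)² = 0.0104
δQ/Q = √(0.0980) = 0.313
Q = 4.332e+10, so δQ = 0.313 × 4.332e+10 = 1.36e+10.

1.36e+10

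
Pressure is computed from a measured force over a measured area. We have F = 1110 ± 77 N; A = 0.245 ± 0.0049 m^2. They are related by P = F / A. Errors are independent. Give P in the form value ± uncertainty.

4530 ± 327 Pa

Relative error in a monomial: (δP/P)² = Σ (nᵢ · δxᵢ/xᵢ)².
  (1·δF/F)² = (1×0.0694)² = 0.00481;  (-1·δA/A)² = (-1×0.0200)² = 0.000400
δP/P = √(0.00521) = 0.0722
P = 4530 Pa, so δP = 0.0722 × 4530 = 327 Pa.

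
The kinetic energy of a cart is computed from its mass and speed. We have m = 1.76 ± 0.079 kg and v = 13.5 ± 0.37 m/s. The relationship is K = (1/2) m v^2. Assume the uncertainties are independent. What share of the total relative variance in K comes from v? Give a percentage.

59.9%

(δK/K)² = (1·δm/m)² + (2·δv/v)²
  m term: (1×0.0449)² = 0.00201
  v term: (2×0.0274)² = 0.00300
Total = 0.00502. Share from v = 0.00300/0.00502 = 0.599.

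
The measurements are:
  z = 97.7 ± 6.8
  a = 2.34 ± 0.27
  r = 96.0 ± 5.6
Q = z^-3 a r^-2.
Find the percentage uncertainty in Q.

26.6%

Products/powers → add relative errors in quadrature, weighted by exponent:
  (-3·δz/z)² = (-3×0.0696)² = 0.0436;  (1·δa/a)² = (1×0.115)² = 0.0133;  (-2·δr/r)² = (-2×0.0583)² = 0.0136
δQ/Q = √(0.0705) = 0.266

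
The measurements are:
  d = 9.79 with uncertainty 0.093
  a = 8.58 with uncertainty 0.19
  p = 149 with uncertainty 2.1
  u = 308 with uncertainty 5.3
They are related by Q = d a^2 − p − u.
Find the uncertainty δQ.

33.1

Let w = d·a^2 = 721. δw/w = √((1·δd/d)² + (2·δa/a)²) = √(9.02e-05 + 0.00196) = 0.0453, so δw = 32.6.
Q = w − p − u: δQ = √(δw² + δp² + δu²) = √(1070 + 4.41 + 28.1) = 33.1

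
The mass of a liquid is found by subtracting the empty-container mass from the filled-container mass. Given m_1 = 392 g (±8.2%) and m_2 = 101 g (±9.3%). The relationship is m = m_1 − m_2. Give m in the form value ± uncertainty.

291 ± 33.5 g

Each term contributes (cᵢ δxᵢ)² to (δm)²:
  (δm_1)² = 1030;  (δm_2)² = 88.2
δm = √(1120) = 33.5 g
m = 291 g.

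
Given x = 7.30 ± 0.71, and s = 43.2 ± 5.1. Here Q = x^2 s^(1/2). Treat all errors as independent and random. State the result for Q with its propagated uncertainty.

350 ± 71.2

Since Q is a product/quotient, work with relative uncertainties:
  (2·δx/x)² = (2×0.0973)² = 0.0378;  (½·δs/s)² = (0.5×0.118)² = 0.00348
δQ/Q = √(0.0413) = 0.203
Q = 350, so δQ = 0.203 × 350 = 71.2.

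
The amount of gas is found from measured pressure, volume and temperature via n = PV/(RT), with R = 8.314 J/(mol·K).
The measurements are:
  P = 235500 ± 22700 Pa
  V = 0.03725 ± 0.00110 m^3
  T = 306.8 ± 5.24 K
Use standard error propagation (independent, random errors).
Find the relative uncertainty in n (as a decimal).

Relative error in a monomial: (δn/n)² = Σ (nᵢ · δxᵢ/xᵢ)².
  (1·δP/P)² = (1×0.0964)² = 0.00929;  (1·δV/V)² = (1×0.0295)² = 0.000872;  (-1·δT/T)² = (-1×0.0171)² = 0.000292
δn/n = √(0.0105) = 0.102

0.102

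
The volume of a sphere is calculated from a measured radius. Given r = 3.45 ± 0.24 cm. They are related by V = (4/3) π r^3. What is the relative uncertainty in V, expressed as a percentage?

For a monomial V ∝ r^3, fractional errors add in quadrature:
  (3·δr/r)² = (3×0.0696)² = 0.0436
δV/V = √(0.0436) = 0.209

20.9%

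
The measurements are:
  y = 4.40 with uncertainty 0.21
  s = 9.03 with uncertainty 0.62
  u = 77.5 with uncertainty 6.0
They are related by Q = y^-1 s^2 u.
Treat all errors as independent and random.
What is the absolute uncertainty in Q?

237

For a monomial Q ∝ y^-1, s^2, u, fractional errors add in quadrature:
  (-1·δy/y)² = (-1×0.0477)² = 0.00228;  (2·δs/s)² = (2×0.0687)² = 0.0189;  (1·δu/u)² = (1×0.0774)² = 0.00599
δQ/Q = √(0.0271) = 0.165
Q = 1440, so δQ = 0.165 × 1440 = 237.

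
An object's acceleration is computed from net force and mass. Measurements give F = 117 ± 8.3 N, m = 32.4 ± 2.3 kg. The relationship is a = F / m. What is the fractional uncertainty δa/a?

0.100

a is a product of powers, so relative uncertainties combine in quadrature:
  (1·δF/F)² = (1×0.0709)² = 0.00503;  (-1·δm/m)² = (-1×0.0710)² = 0.00504
δa/a = √(0.0101) = 0.100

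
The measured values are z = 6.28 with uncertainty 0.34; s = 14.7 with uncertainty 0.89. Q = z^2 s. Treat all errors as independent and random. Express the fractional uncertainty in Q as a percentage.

12.4%

Each factor contributes (exponent × relative error)² to (δQ/Q)²:
  (2·δz/z)² = (2×0.0541)² = 0.0117;  (1·δs/s)² = (1×0.0605)² = 0.00367
δQ/Q = √(0.0154) = 0.124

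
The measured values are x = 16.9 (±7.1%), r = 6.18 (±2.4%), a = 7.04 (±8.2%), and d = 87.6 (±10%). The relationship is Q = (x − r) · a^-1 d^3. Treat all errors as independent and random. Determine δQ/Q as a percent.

33.1%

Let u = x − r = 10.7. δu = √(δx² + δr²) = √(1.44 + 0.0220) = 1.21, so δu/u = 0.113.
Q is then a monomial in u, a, d:
δQ/Q = √((δu/u)² + (-1·δa/a)² + (3·δd/d)²) = √(0.0127 + 0.00672 + 0.0900) = 0.331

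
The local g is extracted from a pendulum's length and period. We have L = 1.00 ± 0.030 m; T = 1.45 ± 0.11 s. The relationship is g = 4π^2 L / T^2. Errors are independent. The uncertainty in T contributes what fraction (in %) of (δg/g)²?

(δg/g)² = (1·δL/L)² + (-2·δT/T)²
  L term: (1×0.0300)² = 0.000900
  T term: (-2×0.0759)² = 0.0230
Total = 0.0239. Share from T = 0.0230/0.0239 = 0.962.

96.2%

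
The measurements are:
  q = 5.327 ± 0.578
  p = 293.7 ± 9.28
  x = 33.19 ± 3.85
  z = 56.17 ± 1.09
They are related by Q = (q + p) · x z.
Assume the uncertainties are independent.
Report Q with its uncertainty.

Let u = q + p = 299.0. δu = √(δq² + δp²) = √(0.334 + 86.1) = 9.30, so δu/u = 0.0311.
Q is then a monomial in u, x, z:
δQ/Q = √((δu/u)² + (1·δx/x)² + (1·δz/z)²) = √(0.000967 + 0.0135 + 0.000377) = 0.122
Q = 557500, so δQ = 0.122 × 557500 = 67800.

557500 ± 67800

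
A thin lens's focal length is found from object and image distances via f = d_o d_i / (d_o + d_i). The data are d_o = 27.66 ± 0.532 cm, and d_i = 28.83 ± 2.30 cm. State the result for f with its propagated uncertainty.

14.12 ± 0.569 cm

∂f/∂d_o = (d_i/(d_o+d_i))² = 0.260;  ∂f/∂d_i = (d_o/(d_o+d_i))² = 0.240
δf = √((∂f/∂d_o · δd_o)² + (∂f/∂d_i · δd_i)²) = √(0.0192 + 0.304) = 0.569 cm
f = 14.12 cm.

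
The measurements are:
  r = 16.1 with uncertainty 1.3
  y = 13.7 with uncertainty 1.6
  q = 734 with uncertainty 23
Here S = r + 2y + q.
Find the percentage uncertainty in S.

2.99%

Sums and differences: (δS)² = Σ (cᵢ δxᵢ)².
  (δr)² = 1.69;  (2·δy)² = 10.2;  (δq)² = 529
δS = √(541) = 23.3
S = 778, so δS/S = 23.3/778 = 0.0299.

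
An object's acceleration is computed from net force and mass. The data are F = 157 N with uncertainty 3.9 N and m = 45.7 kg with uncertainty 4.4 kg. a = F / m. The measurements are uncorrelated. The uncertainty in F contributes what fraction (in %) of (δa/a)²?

(δa/a)² = (1·δF/F)² + (-1·δm/m)²
  F term: (1×0.0248)² = 0.000617
  m term: (-1×0.0963)² = 0.00927
Total = 0.00989. Share from F = 0.000617/0.00989 = 0.0624.

6.24%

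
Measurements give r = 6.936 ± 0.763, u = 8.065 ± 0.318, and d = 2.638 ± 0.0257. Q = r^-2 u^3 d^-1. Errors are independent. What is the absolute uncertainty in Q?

1.03

Relative error in a monomial: (δQ/Q)² = Σ (nᵢ · δxᵢ/xᵢ)².
  (-2·δr/r)² = (-2×0.110)² = 0.0484;  (3·δu/u)² = (3×0.0394)² = 0.0140;  (-1·δd/d)² = (-1×0.00974)² = 9.49e-05
δQ/Q = √(0.0625) = 0.250
Q = 4.134, so δQ = 0.250 × 4.134 = 1.03.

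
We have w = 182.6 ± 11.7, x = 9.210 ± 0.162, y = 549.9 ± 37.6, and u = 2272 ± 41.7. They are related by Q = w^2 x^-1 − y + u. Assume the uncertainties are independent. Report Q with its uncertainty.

5342 ± 472

Let p = w^2·x^-1 = 3620. δp/p = √((2·δw/w)² + (-1·δx/x)²) = √(0.0164 + 0.000309) = 0.129, so δp = 468.
Q = p − y + u: δQ = √(δp² + δy² + δu²) = √(2.19e+05 + 1410 + 1740) = 472
Q = 5342.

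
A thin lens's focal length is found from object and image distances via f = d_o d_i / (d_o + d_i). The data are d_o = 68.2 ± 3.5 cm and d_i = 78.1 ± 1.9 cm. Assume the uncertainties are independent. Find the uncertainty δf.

1.08 cm

∂f/∂d_o = (d_i/(d_o+d_i))² = 0.285;  ∂f/∂d_i = (d_o/(d_o+d_i))² = 0.217
δf = √((∂f/∂d_o · δd_o)² + (∂f/∂d_i · δd_i)²) = √(0.995 + 0.170) = 1.08 cm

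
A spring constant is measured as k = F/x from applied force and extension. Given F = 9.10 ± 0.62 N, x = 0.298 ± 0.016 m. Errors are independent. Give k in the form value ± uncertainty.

For a monomial k ∝ F, x^-1, fractional errors add in quadrature:
  (1·δF/F)² = (1×0.0681)² = 0.00464;  (-1·δx/x)² = (-1×0.0537)² = 0.00288
δk/k = √(0.00752) = 0.0867
k = 30.5 N/m, so δk = 0.0867 × 30.5 = 2.65 N/m.

30.5 ± 2.65 N/m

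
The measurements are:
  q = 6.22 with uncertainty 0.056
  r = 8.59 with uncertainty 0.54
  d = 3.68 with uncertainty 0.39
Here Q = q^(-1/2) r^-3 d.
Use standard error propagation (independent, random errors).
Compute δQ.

0.000504

Since Q is a product/quotient, work with relative uncertainties:
  (−½·δq/q)² = (-0.5×0.00900)² = 2.03e-05;  (-3·δr/r)² = (-3×0.0629)² = 0.0356;  (1·δd/d)² = (1×0.106)² = 0.0112
δQ/Q = √(0.0468) = 0.216
Q = 0.00233, so δQ = 0.216 × 0.00233 = 0.000504.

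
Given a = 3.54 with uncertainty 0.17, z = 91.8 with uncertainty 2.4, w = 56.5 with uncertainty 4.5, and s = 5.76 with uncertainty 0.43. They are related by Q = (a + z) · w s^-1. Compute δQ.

105

Let u = a + z = 95.3. δu = √(δa² + δz²) = √(0.0289 + 5.76) = 2.41, so δu/u = 0.0252.
Q is then a monomial in u, w, s:
δQ/Q = √((δu/u)² + (1·δw/w)² + (-1·δs/s)²) = √(0.000637 + 0.00634 + 0.00557) = 0.112
Q = 935, so δQ = 0.112 × 935 = 105.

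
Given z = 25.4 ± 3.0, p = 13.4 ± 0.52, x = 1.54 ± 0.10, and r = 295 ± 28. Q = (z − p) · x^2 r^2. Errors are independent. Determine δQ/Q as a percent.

Let u = z − p = 12.0. δu = √(δz² + δp²) = √(9.00 + 0.270) = 3.04, so δu/u = 0.254.
Q is then a monomial in u, x, r:
δQ/Q = √((δu/u)² + (2·δx/x)² + (2·δr/r)²) = √(0.0644 + 0.0169 + 0.0360) = 0.342

34.2%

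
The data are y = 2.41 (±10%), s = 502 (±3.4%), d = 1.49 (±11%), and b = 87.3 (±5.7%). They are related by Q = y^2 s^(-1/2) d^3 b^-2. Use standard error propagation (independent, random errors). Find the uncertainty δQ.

Each factor contributes (exponent × relative error)² to (δQ/Q)²:
  (2·δy/y)² = (2×0.100)² = 0.0400;  (−½·δs/s)² = (-0.5×0.0340)² = 0.000289;  (3·δd/d)² = (3×0.110)² = 0.109;  (-2·δb/b)² = (-2×0.0570)² = 0.0130
δQ/Q = √(0.162) = 0.403
Q = 0.000113, so δQ = 0.403 × 0.000113 = 4.53e-05.

4.53e-05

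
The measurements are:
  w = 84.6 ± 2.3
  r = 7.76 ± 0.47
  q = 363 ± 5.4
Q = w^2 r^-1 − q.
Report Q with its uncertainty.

559 ± 75.3

Let p = w^2·r^-1 = 922. δp/p = √((2·δw/w)² + (-1·δr/r)²) = √(0.00296 + 0.00367) = 0.0814, so δp = 75.1.
Q = p − q: δQ = √(δp² + δq²) = √(5640 + 29.2) = 75.3
Q = 559.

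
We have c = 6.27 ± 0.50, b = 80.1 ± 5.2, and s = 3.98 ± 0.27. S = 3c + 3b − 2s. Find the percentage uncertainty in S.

6.24%

S is a linear combination, so absolute uncertainties add in quadrature:
  (3·δc)² = 2.25;  (3·δb)² = 243;  (2·δs)² = 0.292
δS = √(246) = 15.7
S = 251, so δS/S = 15.7/251 = 0.0624.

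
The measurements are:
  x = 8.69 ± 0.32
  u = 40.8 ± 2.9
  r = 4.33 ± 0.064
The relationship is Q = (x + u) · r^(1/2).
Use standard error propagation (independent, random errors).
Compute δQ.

Let w = x + u = 49.5. δw = √(δx² + δu²) = √(0.102 + 8.41) = 2.92, so δw/w = 0.0590.
Q is then a monomial in w, r:
δQ/Q = √((δw/w)² + (½·δr/r)²) = √(0.00348 + 5.46e-05) = 0.0594
Q = 103, so δQ = 0.0594 × 103 = 6.12.

6.12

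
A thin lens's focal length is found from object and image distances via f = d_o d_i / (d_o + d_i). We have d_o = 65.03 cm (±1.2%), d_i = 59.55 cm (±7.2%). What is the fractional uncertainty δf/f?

0.0380

∂f/∂d_o = (d_i/(d_o+d_i))² = 0.228;  ∂f/∂d_i = (d_o/(d_o+d_i))² = 0.272
δf = √((∂f/∂d_o · δd_o)² + (∂f/∂d_i · δd_i)²) = √(0.0318 + 1.36) = 1.18 cm
f = 31.08 cm, so δf/f = 1.18/31.08 = 0.0380.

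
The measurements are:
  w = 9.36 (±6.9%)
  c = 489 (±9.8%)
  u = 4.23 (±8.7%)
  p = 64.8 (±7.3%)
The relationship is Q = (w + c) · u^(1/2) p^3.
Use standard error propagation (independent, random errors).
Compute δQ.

6.78e+07

Let h = w + c = 498. δh = √(δw² + δc²) = √(0.417 + 2300) = 47.9, so δh/h = 0.0962.
Q is then a monomial in h, u, p:
δQ/Q = √((δh/h)² + (½·δu/u)² + (3·δp/p)²) = √(0.00925 + 0.00189 + 0.0480) = 0.243
Q = 2.79e+08, so δQ = 0.243 × 2.79e+08 = 6.78e+07.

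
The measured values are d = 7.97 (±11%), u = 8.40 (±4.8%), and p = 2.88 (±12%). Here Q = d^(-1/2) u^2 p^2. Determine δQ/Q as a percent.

For a monomial Q ∝ d^(-1/2), u^2, p^2, fractional errors add in quadrature:
  (−½·δd/d)² = (-0.5×0.110)² = 0.00302;  (2·δu/u)² = (2×0.0480)² = 0.00922;  (2·δp/p)² = (2×0.120)² = 0.0576
δQ/Q = √(0.0698) = 0.264

26.4%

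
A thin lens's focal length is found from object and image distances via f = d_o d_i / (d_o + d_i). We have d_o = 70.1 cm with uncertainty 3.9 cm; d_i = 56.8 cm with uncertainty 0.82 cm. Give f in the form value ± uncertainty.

∂f/∂d_o = (d_i/(d_o+d_i))² = 0.200;  ∂f/∂d_i = (d_o/(d_o+d_i))² = 0.305
δf = √((∂f/∂d_o · δd_o)² + (∂f/∂d_i · δd_i)²) = √(0.610 + 0.0626) = 0.820 cm
f = 31.4 cm.

31.4 ± 0.820 cm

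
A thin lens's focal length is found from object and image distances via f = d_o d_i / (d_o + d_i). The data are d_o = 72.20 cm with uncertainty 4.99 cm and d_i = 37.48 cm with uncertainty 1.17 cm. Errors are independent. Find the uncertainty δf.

0.772 cm

∂f/∂d_o = (d_i/(d_o+d_i))² = 0.117;  ∂f/∂d_i = (d_o/(d_o+d_i))² = 0.433
δf = √((∂f/∂d_o · δd_o)² + (∂f/∂d_i · δd_i)²) = √(0.340 + 0.257) = 0.772 cm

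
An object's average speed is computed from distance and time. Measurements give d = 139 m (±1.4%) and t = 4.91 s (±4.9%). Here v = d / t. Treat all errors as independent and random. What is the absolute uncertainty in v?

1.44 m/s

Products/powers → add relative errors in quadrature, weighted by exponent:
  (1·δd/d)² = (1×0.0140)² = 0.000196;  (-1·δt/t)² = (-1×0.0490)² = 0.00240
δv/v = √(0.00260) = 0.0510
v = 28.3 m/s, so δv = 0.0510 × 28.3 = 1.44 m/s.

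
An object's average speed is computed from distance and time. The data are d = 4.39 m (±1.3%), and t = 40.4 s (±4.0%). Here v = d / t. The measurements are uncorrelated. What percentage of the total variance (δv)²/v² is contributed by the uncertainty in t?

(δv/v)² = (1·δd/d)² + (-1·δt/t)²
  d term: (1×0.0130)² = 0.000169
  t term: (-1×0.0400)² = 0.00160
Total = 0.00177. Share from t = 0.00160/0.00177 = 0.904.

90.4%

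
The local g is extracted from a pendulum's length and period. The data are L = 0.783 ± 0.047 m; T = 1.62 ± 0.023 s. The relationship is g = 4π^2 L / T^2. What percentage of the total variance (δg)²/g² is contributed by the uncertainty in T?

(δg/g)² = (1·δL/L)² + (-2·δT/T)²
  L term: (1×0.0600)² = 0.00360
  T term: (-2×0.0142)² = 0.000806
Total = 0.00441. Share from T = 0.000806/0.00441 = 0.183.

18.3%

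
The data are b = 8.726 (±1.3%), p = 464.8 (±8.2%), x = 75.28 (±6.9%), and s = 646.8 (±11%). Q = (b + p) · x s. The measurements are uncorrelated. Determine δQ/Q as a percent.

15.3%

Let u = b + p = 473.5. δu = √(δb² + δp²) = √(0.0129 + 1450) = 38.1, so δu/u = 0.0805.
Q is then a monomial in u, x, s:
δQ/Q = √((δu/u)² + (1·δx/x)² + (1·δs/s)²) = √(0.00648 + 0.00476 + 0.0121) = 0.153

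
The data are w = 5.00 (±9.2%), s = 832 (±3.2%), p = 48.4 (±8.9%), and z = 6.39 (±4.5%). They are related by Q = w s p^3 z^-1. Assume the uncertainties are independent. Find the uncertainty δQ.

2.12e+07

Relative error in a monomial: (δQ/Q)² = Σ (nᵢ · δxᵢ/xᵢ)².
  (1·δw/w)² = (1×0.0920)² = 0.00846;  (1·δs/s)² = (1×0.0320)² = 0.00102;  (3·δp/p)² = (3×0.0890)² = 0.0713;  (-1·δz/z)² = (-1×0.0450)² = 0.00202
δQ/Q = √(0.0828) = 0.288
Q = 7.38e+07, so δQ = 0.288 × 7.38e+07 = 2.12e+07.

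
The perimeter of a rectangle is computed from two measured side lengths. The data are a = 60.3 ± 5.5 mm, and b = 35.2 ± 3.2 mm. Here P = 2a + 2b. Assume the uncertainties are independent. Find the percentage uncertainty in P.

6.66%

P is a linear combination, so absolute uncertainties add in quadrature:
  (2·δa)² = 121;  (2·δb)² = 41.0
δP = √(162) = 12.7 mm
P = 191 mm, so δP/P = 12.7/191 = 0.0666.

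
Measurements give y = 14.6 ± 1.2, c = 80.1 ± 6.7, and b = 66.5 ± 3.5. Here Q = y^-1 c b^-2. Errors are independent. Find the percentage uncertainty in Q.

Relative error in a monomial: (δQ/Q)² = Σ (nᵢ · δxᵢ/xᵢ)².
  (-1·δy/y)² = (-1×0.0822)² = 0.00676;  (1·δc/c)² = (1×0.0836)² = 0.00700;  (-2·δb/b)² = (-2×0.0526)² = 0.0111
δQ/Q = √(0.0248) = 0.158

15.8%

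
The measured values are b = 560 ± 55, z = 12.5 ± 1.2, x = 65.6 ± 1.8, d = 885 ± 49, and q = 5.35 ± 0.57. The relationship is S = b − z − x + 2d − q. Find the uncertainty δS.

For a sum/difference, combine absolute errors in quadrature:
  (δb)² = 3020;  (δz)² = 1.44;  (δx)² = 3.24;  (2·δd)² = 9600;  (δq)² = 0.325
δS = √(12600) = 112

112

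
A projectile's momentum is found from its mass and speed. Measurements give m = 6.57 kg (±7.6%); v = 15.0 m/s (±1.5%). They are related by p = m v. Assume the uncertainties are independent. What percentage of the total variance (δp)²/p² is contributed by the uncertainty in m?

96.3%

(δp/p)² = (1·δm/m)² + (1·δv/v)²
  m term: (1×0.0760)² = 0.00578
  v term: (1×0.0150)² = 0.000225
Total = 0.00600. Share from m = 0.00578/0.00600 = 0.963.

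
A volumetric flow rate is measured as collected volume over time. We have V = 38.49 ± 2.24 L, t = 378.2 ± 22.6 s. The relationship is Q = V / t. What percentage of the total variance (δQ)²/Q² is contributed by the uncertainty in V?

(δQ/Q)² = (1·δV/V)² + (-1·δt/t)²
  V term: (1×0.0582)² = 0.00339
  t term: (-1×0.0598)² = 0.00357
Total = 0.00696. Share from V = 0.00339/0.00696 = 0.487.

48.7%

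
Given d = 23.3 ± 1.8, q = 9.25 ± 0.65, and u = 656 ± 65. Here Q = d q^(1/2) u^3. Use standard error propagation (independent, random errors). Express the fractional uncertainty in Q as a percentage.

30.9%

Each factor contributes (exponent × relative error)² to (δQ/Q)²:
  (1·δd/d)² = (1×0.0773)² = 0.00597;  (½·δq/q)² = (0.5×0.0703)² = 0.00123;  (3·δu/u)² = (3×0.0991)² = 0.0884
δQ/Q = √(0.0956) = 0.309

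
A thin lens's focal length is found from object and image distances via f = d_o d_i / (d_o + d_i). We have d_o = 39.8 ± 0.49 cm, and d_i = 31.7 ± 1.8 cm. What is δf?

0.566 cm

∂f/∂d_o = (d_i/(d_o+d_i))² = 0.197;  ∂f/∂d_i = (d_o/(d_o+d_i))² = 0.310
δf = √((∂f/∂d_o · δd_o)² + (∂f/∂d_i · δd_i)²) = √(0.00928 + 0.311) = 0.566 cm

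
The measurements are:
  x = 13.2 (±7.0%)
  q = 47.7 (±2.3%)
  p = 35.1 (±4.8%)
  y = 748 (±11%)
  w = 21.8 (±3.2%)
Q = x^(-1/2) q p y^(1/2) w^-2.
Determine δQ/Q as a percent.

10.6%

For a monomial Q ∝ x^(-1/2), q, p, y^(1/2), w^-2, fractional errors add in quadrature:
  (−½·δx/x)² = (-0.5×0.0700)² = 0.00123;  (1·δq/q)² = (1×0.0230)² = 0.000529;  (1·δp/p)² = (1×0.0480)² = 0.00230;  (½·δy/y)² = (0.5×0.110)² = 0.00302;  (-2·δw/w)² = (-2×0.0320)² = 0.00410
δQ/Q = √(0.0112) = 0.106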